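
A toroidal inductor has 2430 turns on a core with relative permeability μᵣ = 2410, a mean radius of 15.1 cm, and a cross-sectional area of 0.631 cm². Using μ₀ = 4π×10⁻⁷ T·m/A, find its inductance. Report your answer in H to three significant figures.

L ≈ 1.19 H

For a thin toroid, L = μ₀μᵣN²A/(2πR).
L = (4π×10⁻⁷)(2410)(2430)²(6.310×10^-5) / (2π×0.151 m) = 1.189 H.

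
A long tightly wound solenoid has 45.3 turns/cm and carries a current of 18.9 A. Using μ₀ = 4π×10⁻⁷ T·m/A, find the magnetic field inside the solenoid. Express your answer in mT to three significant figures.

Inside a long solenoid, B = μ₀nI.
B = (4π×10⁻⁷)(4.530×10^3 m⁻¹)(18.9 A) = 0.1076 T.

B ≈ 108 mT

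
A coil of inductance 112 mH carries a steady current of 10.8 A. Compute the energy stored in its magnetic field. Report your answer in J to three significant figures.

U ≈ 6.53 J

Stored magnetic energy: U = ½LI².
U = ½(0.112 H)(10.8 A)² = 6.532 J.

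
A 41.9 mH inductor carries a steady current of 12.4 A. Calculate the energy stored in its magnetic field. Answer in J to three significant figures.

Stored magnetic energy: U = ½LI².
U = ½(4.190×10^-2 H)(12.4 A)² = 3.221 J.

U ≈ 3.22 J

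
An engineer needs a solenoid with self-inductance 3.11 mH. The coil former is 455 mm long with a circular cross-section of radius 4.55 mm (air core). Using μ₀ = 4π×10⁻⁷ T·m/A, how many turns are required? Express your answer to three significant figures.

A = πr² = π(4.550×10^-3 m)² = 6.504×10^-5 m².
From L = μ₀N²A/ℓ, N = √(Lℓ / (μ₀A)).
N = √[(3.110×10^-3)(0.455) / ((4π×10⁻⁷)×6.504×10^-5)] = √(1.731×10^7) ≈ 4161.0.

N ≈ 4160 turns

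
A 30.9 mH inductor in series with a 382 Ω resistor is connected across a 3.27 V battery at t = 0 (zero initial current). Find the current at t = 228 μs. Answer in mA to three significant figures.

τ = L/R = 3.090×10^-2/382 = 8.089×10^-5 s; final current I_∞ = ε/R = 3.27/382 = 8.560×10^-3 A.
I(t) = I_∞(1 − e^(−t/τ)) with t/τ = 2.819.
I = (8.560×10^-3)(1 − e^(−2.819)) = 8.049×10^-3 A.

I ≈ 8.05 mA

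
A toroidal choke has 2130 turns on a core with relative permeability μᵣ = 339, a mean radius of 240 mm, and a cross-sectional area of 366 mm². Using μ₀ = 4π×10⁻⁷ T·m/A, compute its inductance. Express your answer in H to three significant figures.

L ≈ 0.469 H

For a thin toroid, L = μ₀μᵣN²A/(2πR).
L = (4π×10⁻⁷)(339)(2130)²(3.660×10^-4) / (2π×0.24 m) = 0.4691 H.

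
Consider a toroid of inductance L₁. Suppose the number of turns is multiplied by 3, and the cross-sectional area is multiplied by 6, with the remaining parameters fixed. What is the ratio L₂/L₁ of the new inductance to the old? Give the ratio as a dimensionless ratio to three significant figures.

L₂/L₁ = 54.0

For a toroid, L ∝ μᵣN²A/R.
L₂/L₁ = (3)^2 × (6) = 54.0.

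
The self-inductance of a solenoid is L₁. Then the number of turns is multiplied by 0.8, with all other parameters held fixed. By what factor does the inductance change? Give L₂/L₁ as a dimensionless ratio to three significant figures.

For a solenoid, L ∝ μᵣN²A/ℓ.
L₂/L₁ = (0.8)^2 = 0.640.

L₂/L₁ = 0.640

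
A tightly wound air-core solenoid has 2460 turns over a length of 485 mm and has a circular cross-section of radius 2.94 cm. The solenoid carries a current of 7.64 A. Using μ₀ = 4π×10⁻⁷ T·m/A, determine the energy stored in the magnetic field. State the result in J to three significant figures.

U ≈ 1.24 J

A = πr² = π(2.940×10^-2 m)² = 2.715×10^-3 m².
L = μ₀N²A/ℓ = (4π×10⁻⁷)(2460)²(2.715×10^-3)/(0.485) = 4.258×10^-2 H.
U = ½LI² = ½(4.258×10^-2)(7.64)² = 1.243 J.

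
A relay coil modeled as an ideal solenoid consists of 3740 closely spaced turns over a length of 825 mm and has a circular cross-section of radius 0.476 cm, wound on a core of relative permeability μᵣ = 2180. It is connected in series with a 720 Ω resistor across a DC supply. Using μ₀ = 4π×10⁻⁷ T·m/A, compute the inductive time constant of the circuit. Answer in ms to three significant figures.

A = πr² = π(4.760×10^-3 m)² = 7.118×10^-5 m².
L = μ₀μᵣN²A/ℓ = (4π×10⁻⁷)(2180)(3740)²(7.118×10^-5)/(0.825) = 3.306 H.
τ = L/R = (3.306)/(720) = 4.592×10^-3 s.

τ ≈ 4.59 ms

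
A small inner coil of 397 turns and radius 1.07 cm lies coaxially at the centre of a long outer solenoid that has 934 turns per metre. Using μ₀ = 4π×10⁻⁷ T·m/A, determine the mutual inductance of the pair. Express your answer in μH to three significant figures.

M ≈ 168 μH

The outer solenoid produces a uniform field B₁ = μ₀n₁I₁ across the inner coil,
so the flux linkage is N₂Φ = N₂B₁A₂ = μ₀n₁N₂A₂·I₁, giving M = μ₀n₁N₂A₂.
A₂ = πr² = π(1.070×10^-2 m)² = 3.597×10^-4 m².
M = (4π×10⁻⁷)(934)(397)(3.597×10^-4) = 1.676×10^-4 H.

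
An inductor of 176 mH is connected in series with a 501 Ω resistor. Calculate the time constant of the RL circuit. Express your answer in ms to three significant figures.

τ ≈ 0.351 ms

τ = L/R = (0.176 H)/(501 Ω) = 3.513×10^-4 s.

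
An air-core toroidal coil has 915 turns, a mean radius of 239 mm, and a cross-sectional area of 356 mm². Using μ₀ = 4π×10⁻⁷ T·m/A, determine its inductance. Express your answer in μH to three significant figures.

L ≈ 249 μH

For a thin toroid, L = μ₀N²A/(2πR).
L = (4π×10⁻⁷)(915)²(3.560×10^-4) / (2π×0.239 m) = 2.494×10^-4 H.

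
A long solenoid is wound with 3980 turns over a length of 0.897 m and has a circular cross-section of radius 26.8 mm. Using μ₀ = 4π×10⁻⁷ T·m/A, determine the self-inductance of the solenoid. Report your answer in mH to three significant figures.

A = πr² = π(2.680×10^-2 m)² = 2.256×10^-3 m².
For a long solenoid, L = μ₀N²A/ℓ.
L = (4π×10⁻⁷)(3980)²(2.256×10^-3)/(0.897 m) = 5.007×10^-2 H.

L ≈ 50.1 mH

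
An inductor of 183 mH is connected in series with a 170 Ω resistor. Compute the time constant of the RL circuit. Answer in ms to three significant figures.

τ = L/R = (0.183 H)/(170 Ω) = 1.076×10^-3 s.

τ ≈ 1.08 ms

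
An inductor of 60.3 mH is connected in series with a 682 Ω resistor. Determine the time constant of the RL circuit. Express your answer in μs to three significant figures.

τ = L/R = (6.030×10^-2 H)/(682 Ω) = 8.842×10^-5 s.

τ ≈ 88.4 μs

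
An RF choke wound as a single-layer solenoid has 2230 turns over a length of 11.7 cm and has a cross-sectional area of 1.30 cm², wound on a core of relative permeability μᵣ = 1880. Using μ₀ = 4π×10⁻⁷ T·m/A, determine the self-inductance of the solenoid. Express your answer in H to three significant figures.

L ≈ 13.1 H

A = 1.30 cm² = 1.300×10^-4 m².
For a long solenoid, L = μ₀μᵣN²A/ℓ.
L = (4π×10⁻⁷)(1880)(2230)²(1.300×10^-4)/(0.117 m) = 13.05 H.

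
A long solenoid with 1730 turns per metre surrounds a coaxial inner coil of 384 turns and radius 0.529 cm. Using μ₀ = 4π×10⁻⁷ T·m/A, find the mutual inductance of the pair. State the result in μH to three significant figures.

M ≈ 73.4 μH

The outer solenoid produces a uniform field B₁ = μ₀n₁I₁ across the inner coil,
so the flux linkage is N₂Φ = N₂B₁A₂ = μ₀n₁N₂A₂·I₁, giving M = μ₀n₁N₂A₂.
A₂ = πr² = π(5.290×10^-3 m)² = 8.791×10^-5 m².
M = (4π×10⁻⁷)(1730)(384)(8.791×10^-5) = 7.339×10^-5 H.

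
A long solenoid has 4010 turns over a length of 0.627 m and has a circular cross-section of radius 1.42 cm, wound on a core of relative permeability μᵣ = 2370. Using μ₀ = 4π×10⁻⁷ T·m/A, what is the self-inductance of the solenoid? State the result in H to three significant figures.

L ≈ 48.4 H

A = πr² = π(1.420×10^-2 m)² = 6.3347×10^-4 m².
For a long solenoid, L = μ₀μᵣN²A/ℓ.
L = (4π×10⁻⁷)(2370)(4010)²(6.3347×10^-4)/(0.627 m) = 48.38 H.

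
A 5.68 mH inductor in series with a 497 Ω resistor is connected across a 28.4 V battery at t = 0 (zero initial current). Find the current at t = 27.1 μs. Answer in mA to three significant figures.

I ≈ 51.8 mA

τ = L/R = 5.680×10^-3/497 = 1.143×10^-5 s; final current I_∞ = ε/R = 28.4/497 = 5.714×10^-2 A.
I(t) = I_∞(1 − e^(−t/τ)) with t/τ = 2.371.
I = (5.714×10^-2)(1 − e^(−2.371)) = 5.181×10^-2 A.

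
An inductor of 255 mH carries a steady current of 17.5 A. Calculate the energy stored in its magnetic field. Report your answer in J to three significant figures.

U ≈ 39.0 J

Stored magnetic energy: U = ½LI².
U = ½(0.255 H)(17.5 A)² = 39.047 J.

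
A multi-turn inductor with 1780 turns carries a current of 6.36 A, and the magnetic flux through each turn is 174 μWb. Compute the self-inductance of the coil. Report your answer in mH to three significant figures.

Self-inductance is defined by L = NΦ_B/I (flux linkage over current).
L = (1780)(1.740×10^-4 Wb)/(6.36 A) = 4.870×10^-2 H.

L ≈ 48.7 mH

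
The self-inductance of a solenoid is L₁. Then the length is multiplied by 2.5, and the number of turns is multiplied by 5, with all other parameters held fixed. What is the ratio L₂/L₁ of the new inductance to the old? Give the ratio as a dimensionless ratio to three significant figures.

L₂/L₁ = 10.0

For a solenoid, L ∝ μᵣN²A/ℓ.
L₂/L₁ = (2.5)^-1 × (5)^2 = 10.0.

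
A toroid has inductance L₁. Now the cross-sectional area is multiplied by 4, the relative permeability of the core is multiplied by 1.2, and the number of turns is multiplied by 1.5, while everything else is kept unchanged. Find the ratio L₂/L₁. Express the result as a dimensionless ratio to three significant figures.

For a toroid, L ∝ μᵣN²A/R.
L₂/L₁ = (4) × (1.2) × (1.5)^2 = 10.8.

L₂/L₁ = 10.8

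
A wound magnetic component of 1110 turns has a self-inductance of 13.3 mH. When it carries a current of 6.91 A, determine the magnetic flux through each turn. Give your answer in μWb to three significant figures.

Φ_B ≈ 82.8 μWb

From L = NΦ_B/I, the flux per turn is Φ_B = LI/N.
Φ_B = (1.330×10^-2 H)(6.91 A)/1110 = 8.280×10^-5 Wb.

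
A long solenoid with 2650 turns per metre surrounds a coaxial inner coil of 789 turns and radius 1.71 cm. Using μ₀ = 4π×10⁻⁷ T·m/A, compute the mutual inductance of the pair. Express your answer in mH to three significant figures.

M ≈ 2.41 mH

The outer solenoid produces a uniform field B₁ = μ₀n₁I₁ across the inner coil,
so the flux linkage is N₂Φ = N₂B₁A₂ = μ₀n₁N₂A₂·I₁, giving M = μ₀n₁N₂A₂.
A₂ = πr² = π(1.710×10^-2 m)² = 9.186×10^-4 m².
M = (4π×10⁻⁷)(2650)(789)(9.186×10^-4) = 2.414×10^-3 H.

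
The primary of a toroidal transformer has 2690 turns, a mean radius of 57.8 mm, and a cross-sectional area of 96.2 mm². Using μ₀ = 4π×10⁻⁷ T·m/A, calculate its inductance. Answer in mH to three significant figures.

For a thin toroid, L = μ₀N²A/(2πR).
L = (4π×10⁻⁷)(2690)²(9.620×10^-5) / (2π×5.780×10^-2 m) = 2.409×10^-3 H.

L ≈ 2.41 mH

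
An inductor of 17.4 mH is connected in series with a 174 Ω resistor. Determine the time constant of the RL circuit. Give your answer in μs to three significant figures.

τ ≈ 100 μs

τ = L/R = (1.740×10^-2 H)/(174 Ω) = 1.000×10^-4 s.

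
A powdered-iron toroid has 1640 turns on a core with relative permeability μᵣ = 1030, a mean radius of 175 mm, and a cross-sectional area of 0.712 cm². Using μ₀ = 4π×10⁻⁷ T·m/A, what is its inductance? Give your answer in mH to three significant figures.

For a thin toroid, L = μ₀μᵣN²A/(2πR).
L = (4π×10⁻⁷)(1030)(1640)²(7.120×10^-5) / (2π×0.175 m) = 0.2254 H.

L ≈ 225 mH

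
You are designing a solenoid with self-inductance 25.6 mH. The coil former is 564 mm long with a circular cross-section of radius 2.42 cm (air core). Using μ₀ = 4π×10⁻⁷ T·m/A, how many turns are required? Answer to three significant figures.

N ≈ 2500 turns

A = πr² = π(2.420×10^-2 m)² = 1.840×10^-3 m².
From L = μ₀N²A/ℓ, N = √(Lℓ / (μ₀A)).
N = √[(2.560×10^-2)(0.564) / ((4π×10⁻⁷)×1.840×10^-3)] = √(6.2449×10^6) ≈ 2499.0.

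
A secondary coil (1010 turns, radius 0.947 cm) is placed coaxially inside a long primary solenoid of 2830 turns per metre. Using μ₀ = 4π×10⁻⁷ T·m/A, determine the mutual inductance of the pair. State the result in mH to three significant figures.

M ≈ 1.01 mH

The outer solenoid produces a uniform field B₁ = μ₀n₁I₁ across the inner coil,
so the flux linkage is N₂Φ = N₂B₁A₂ = μ₀n₁N₂A₂·I₁, giving M = μ₀n₁N₂A₂.
A₂ = πr² = π(9.470×10^-3 m)² = 2.817×10^-4 m².
M = (4π×10⁻⁷)(2830)(1010)(2.817×10^-4) = 1.012×10^-3 H.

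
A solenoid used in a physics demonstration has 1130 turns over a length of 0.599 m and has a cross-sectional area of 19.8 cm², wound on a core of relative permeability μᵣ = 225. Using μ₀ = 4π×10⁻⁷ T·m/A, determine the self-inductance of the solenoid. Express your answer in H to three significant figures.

L ≈ 1.19 H

A = 19.8 cm² = 1.980×10^-3 m².
For a long solenoid, L = μ₀μᵣN²A/ℓ.
L = (4π×10⁻⁷)(225)(1130)²(1.980×10^-3)/(0.599 m) = 1.193 H.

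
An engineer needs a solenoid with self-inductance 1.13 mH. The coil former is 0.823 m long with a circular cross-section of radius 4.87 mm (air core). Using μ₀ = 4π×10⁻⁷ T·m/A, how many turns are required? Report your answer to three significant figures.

A = πr² = π(4.870×10^-3 m)² = 7.451×10^-5 m².
From L = μ₀N²A/ℓ, N = √(Lℓ / (μ₀A)).
N = √[(1.130×10^-3)(0.823) / ((4π×10⁻⁷)×7.451×10^-5)] = √(9.933×10^6) ≈ 3151.6.

N ≈ 3150 turns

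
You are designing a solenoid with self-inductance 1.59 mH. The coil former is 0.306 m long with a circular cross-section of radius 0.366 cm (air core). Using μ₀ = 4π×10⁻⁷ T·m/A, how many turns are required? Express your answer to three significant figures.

N ≈ 3030 turns

A = πr² = π(3.660×10^-3 m)² = 4.208×10^-5 m².
From L = μ₀N²A/ℓ, N = √(Lℓ / (μ₀A)).
N = √[(1.590×10^-3)(0.306) / ((4π×10⁻⁷)×4.208×10^-5)] = √(9.200×10^6) ≈ 3033.2.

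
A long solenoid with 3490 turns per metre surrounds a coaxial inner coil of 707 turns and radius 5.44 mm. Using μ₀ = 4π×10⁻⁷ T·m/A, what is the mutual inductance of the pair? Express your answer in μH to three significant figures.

The outer solenoid produces a uniform field B₁ = μ₀n₁I₁ across the inner coil,
so the flux linkage is N₂Φ = N₂B₁A₂ = μ₀n₁N₂A₂·I₁, giving M = μ₀n₁N₂A₂.
A₂ = πr² = π(5.440×10^-3 m)² = 9.297×10^-5 m².
M = (4π×10⁻⁷)(3490)(707)(9.297×10^-5) = 2.883×10^-4 H.

M ≈ 288 μH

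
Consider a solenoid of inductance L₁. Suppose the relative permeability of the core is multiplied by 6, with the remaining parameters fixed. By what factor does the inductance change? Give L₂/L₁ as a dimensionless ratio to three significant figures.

L₂/L₁ = 6.00

For a solenoid, L ∝ μᵣN²A/ℓ.
L₂/L₁ = (6) = 6.00.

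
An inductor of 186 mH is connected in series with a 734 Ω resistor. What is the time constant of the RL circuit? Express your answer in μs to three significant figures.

τ ≈ 253 μs

τ = L/R = (0.186 H)/(734 Ω) = 2.534×10^-4 s.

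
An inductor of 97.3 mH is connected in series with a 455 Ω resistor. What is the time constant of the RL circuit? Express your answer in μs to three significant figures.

τ ≈ 214 μs

τ = L/R = (9.730×10^-2 H)/(455 Ω) = 2.138×10^-4 s.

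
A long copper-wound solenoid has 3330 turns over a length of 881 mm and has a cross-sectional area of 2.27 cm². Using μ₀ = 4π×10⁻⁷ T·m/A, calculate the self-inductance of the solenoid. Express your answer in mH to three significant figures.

A = 2.27 cm² = 2.270×10^-4 m².
For a long solenoid, L = μ₀N²A/ℓ.
L = (4π×10⁻⁷)(3330)²(2.270×10^-4)/(0.881 m) = 3.590×10^-3 H.

L ≈ 3.59 mH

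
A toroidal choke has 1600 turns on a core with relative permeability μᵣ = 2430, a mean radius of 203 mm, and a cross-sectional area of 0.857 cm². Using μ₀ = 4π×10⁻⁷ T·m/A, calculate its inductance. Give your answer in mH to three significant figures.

For a thin toroid, L = μ₀μᵣN²A/(2πR).
L = (4π×10⁻⁷)(2430)(1600)²(8.570×10^-5) / (2π×0.203 m) = 0.5252 H.

L ≈ 525 mH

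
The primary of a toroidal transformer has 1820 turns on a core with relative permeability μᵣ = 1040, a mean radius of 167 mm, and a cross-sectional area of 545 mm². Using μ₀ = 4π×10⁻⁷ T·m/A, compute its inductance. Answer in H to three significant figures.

For a thin toroid, L = μ₀μᵣN²A/(2πR).
L = (4π×10⁻⁷)(1040)(1820)²(5.450×10^-4) / (2π×0.167 m) = 2.248 H.

L ≈ 2.25 H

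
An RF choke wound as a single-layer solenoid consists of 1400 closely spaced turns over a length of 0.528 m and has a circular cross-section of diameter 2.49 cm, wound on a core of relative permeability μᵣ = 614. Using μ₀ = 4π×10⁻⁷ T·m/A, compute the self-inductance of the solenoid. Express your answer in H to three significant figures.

A = π(d/2)² = π(1.245×10^-2 m)² = 4.870×10^-4 m².
For a long solenoid, L = μ₀μᵣN²A/ℓ.
L = (4π×10⁻⁷)(614)(1400)²(4.870×10^-4)/(0.528 m) = 1.3947 H.

L ≈ 1.39 H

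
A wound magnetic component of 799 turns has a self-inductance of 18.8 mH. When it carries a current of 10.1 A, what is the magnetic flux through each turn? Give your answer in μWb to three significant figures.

From L = NΦ_B/I, the flux per turn is Φ_B = LI/N.
Φ_B = (1.880×10^-2 H)(10.1 A)/799 = 2.376×10^-4 Wb.

Φ_B ≈ 238 μWb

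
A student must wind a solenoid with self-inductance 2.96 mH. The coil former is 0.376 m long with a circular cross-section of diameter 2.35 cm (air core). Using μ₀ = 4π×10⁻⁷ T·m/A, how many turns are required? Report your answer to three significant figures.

A = π(d/2)² = π(1.175×10^-2 m)² = 4.337×10^-4 m².
From L = μ₀N²A/ℓ, N = √(Lℓ / (μ₀A)).
N = √[(2.960×10^-3)(0.376) / ((4π×10⁻⁷)×4.337×10^-4)] = √(2.042×10^6) ≈ 1429.0.

N ≈ 1430 turns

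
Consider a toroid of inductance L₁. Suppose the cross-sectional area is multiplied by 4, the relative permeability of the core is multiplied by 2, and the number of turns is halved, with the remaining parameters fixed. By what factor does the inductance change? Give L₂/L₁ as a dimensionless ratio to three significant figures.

L₂/L₁ = 2.00

For a toroid, L ∝ μᵣN²A/R.
L₂/L₁ = (4) × (2) × (0.5)^2 = 2.00.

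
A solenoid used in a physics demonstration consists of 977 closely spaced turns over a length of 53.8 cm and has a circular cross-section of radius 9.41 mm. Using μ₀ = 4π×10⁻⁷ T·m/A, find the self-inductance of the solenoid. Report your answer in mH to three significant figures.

A = πr² = π(9.410×10^-3 m)² = 2.782×10^-4 m².
For a long solenoid, L = μ₀N²A/ℓ.
L = (4π×10⁻⁷)(977)²(2.782×10^-4)/(0.538 m) = 6.202×10^-4 H.

L ≈ 0.620 mH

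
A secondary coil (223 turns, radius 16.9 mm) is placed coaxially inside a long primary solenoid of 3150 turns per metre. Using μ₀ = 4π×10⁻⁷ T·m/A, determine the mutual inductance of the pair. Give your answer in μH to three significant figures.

M ≈ 792 μH

The outer solenoid produces a uniform field B₁ = μ₀n₁I₁ across the inner coil,
so the flux linkage is N₂Φ = N₂B₁A₂ = μ₀n₁N₂A₂·I₁, giving M = μ₀n₁N₂A₂.
A₂ = πr² = π(1.690×10^-2 m)² = 8.973×10^-4 m².
M = (4π×10⁻⁷)(3150)(223)(8.973×10^-4) = 7.920×10^-4 H.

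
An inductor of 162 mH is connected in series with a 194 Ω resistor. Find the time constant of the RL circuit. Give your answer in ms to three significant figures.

τ = L/R = (0.162 H)/(194 Ω) = 8.351×10^-4 s.

τ ≈ 0.835 ms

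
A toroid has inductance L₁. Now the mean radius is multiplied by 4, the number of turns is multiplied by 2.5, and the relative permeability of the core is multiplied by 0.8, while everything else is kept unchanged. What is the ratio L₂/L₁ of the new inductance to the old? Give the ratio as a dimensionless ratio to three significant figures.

For a toroid, L ∝ μᵣN²A/R.
L₂/L₁ = (4)^-1 × (2.5)^2 × (0.8) = 1.25.

L₂/L₁ = 1.25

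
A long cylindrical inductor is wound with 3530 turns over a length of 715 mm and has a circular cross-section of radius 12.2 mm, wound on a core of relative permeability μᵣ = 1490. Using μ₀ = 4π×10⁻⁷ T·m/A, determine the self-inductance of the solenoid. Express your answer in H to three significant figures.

L ≈ 15.3 H

A = πr² = π(1.220×10^-2 m)² = 4.676×10^-4 m².
For a long solenoid, L = μ₀μᵣN²A/ℓ.
L = (4π×10⁻⁷)(1490)(3530)²(4.676×10^-4)/(0.715 m) = 15.26 H.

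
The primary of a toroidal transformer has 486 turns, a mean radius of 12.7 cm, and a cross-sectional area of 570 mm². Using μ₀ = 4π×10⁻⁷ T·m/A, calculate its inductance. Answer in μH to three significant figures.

L ≈ 212 μH

For a thin toroid, L = μ₀N²A/(2πR).
L = (4π×10⁻⁷)(486)²(5.700×10^-4) / (2π×0.127 m) = 2.120×10^-4 H.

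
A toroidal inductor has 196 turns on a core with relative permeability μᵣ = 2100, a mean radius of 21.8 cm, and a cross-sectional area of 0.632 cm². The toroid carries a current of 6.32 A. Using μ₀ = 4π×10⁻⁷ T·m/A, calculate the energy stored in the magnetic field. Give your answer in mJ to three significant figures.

U ≈ 93.4 mJ

L = μ₀μᵣN²A/(2πR) = (4π×10⁻⁷)(2100)(196)²(6.320×10^-5)/(2π×0.218) = 4.678×10^-3 H.
U = ½LI² = ½(4.678×10^-3)(6.32)² = 9.342×10^-2 J.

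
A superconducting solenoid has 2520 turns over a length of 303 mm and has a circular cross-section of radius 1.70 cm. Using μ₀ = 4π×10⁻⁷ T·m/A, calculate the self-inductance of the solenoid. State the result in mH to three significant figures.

A = πr² = π(1.700×10^-2 m)² = 9.079×10^-4 m².
For a long solenoid, L = μ₀N²A/ℓ.
L = (4π×10⁻⁷)(2520)²(9.079×10^-4)/(0.303 m) = 2.391×10^-2 H.

L ≈ 23.9 mH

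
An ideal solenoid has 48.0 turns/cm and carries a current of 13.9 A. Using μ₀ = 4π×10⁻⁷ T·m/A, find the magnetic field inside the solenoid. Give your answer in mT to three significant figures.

Inside a long solenoid, B = μ₀nI.
B = (4π×10⁻⁷)(4.800×10^3 m⁻¹)(13.9 A) = 8.384×10^-2 T.

B ≈ 83.8 mT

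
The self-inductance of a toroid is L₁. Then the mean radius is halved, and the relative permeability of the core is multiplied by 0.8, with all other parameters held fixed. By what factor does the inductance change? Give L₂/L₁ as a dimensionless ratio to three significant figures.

L₂/L₁ = 1.60

For a toroid, L ∝ μᵣN²A/R.
L₂/L₁ = (0.5)^-1 × (0.8) = 1.60.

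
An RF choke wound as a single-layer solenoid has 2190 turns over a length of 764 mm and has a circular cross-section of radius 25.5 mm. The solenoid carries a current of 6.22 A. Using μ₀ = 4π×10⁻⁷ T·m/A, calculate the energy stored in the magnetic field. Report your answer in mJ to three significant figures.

U ≈ 312 mJ

A = πr² = π(2.550×10^-2 m)² = 2.043×10^-3 m².
L = μ₀N²A/ℓ = (4π×10⁻⁷)(2190)²(2.043×10^-3)/(0.764) = 1.612×10^-2 H.
U = ½LI² = ½(1.612×10^-2)(6.22)² = 0.3117 J.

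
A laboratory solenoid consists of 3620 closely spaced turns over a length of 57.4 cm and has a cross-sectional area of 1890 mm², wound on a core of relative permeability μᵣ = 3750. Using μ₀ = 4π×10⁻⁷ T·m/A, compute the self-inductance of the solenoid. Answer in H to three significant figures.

L ≈ 203 H

A = 1890 mm² = 1.890×10^-3 m².
For a long solenoid, L = μ₀μᵣN²A/ℓ.
L = (4π×10⁻⁷)(3750)(3620)²(1.890×10^-3)/(0.574 m) = 203.3 H.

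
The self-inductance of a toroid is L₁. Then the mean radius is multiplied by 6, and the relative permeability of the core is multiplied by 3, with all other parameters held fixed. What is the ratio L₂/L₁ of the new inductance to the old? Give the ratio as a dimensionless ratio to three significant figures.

L₂/L₁ = 0.500

For a toroid, L ∝ μᵣN²A/R.
L₂/L₁ = (6)^-1 × (3) = 0.500.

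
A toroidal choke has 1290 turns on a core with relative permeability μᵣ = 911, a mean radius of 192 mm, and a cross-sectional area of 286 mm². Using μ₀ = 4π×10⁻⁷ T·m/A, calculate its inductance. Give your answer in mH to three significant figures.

L ≈ 452 mH

For a thin toroid, L = μ₀μᵣN²A/(2πR).
L = (4π×10⁻⁷)(911)(1290)²(2.860×10^-4) / (2π×0.192 m) = 0.4516 H.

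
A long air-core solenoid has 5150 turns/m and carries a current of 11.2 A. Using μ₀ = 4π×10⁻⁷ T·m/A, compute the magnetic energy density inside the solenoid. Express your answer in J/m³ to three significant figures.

u ≈ 2090 J/m³

B = μ₀nI = (4π×10⁻⁷)(5.150×10^3)(11.2) = 7.248×10^-2 T.
u = B²/(2μ₀) = (7.248×10^-2)²/(2×4π×10⁻⁷) = 2.090×10^3 J/m³.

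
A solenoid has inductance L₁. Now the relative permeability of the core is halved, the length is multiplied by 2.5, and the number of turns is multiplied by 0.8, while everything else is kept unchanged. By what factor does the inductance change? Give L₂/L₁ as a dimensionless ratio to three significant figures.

For a solenoid, L ∝ μᵣN²A/ℓ.
L₂/L₁ = (0.5) × (2.5)^-1 × (0.8)^2 = 0.128.

L₂/L₁ = 0.128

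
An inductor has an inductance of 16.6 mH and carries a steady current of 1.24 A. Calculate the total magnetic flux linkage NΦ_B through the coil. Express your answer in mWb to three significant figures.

From L = NΦ_B/I, the flux linkage is NΦ_B = LI.
NΦ_B = (1.660×10^-2 H)(1.24 A) = 2.058×10^-2 Wb.

NΦ_B ≈ 20.6 mWb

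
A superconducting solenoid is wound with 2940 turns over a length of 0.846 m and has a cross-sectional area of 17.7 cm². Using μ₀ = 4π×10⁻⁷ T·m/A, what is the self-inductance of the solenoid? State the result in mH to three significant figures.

L ≈ 22.7 mH

A = 17.7 cm² = 1.770×10^-3 m².
For a long solenoid, L = μ₀N²A/ℓ.
L = (4π×10⁻⁷)(2940)²(1.770×10^-3)/(0.846 m) = 2.273×10^-2 H.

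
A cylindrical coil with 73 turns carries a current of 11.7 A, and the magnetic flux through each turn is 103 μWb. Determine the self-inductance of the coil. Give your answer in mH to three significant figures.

Self-inductance is defined by L = NΦ_B/I (flux linkage over current).
L = (73)(1.030×10^-4 Wb)/(11.7 A) = 6.426×10^-4 H.

L ≈ 0.643 mH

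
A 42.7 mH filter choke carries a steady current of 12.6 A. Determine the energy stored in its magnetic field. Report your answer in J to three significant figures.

Stored magnetic energy: U = ½LI².
U = ½(4.270×10^-2 H)(12.6 A)² = 3.39 J.

U ≈ 3.39 J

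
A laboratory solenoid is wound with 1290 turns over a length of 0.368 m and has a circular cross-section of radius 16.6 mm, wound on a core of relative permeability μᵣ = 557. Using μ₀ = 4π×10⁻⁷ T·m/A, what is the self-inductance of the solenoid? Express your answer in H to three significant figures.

L ≈ 2.74 H

A = πr² = π(1.660×10^-2 m)² = 8.657×10^-4 m².
For a long solenoid, L = μ₀μᵣN²A/ℓ.
L = (4π×10⁻⁷)(557)(1290)²(8.657×10^-4)/(0.368 m) = 2.74 H.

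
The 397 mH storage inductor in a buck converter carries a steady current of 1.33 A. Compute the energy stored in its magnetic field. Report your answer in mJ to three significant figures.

Stored magnetic energy: U = ½LI².
U = ½(0.397 H)(1.33 A)² = 0.3511 J.

U ≈ 351 mJ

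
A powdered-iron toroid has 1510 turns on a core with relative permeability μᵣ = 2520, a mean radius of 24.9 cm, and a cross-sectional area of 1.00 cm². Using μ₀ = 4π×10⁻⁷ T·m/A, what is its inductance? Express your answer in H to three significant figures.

For a thin toroid, L = μ₀μᵣN²A/(2πR).
L = (4π×10⁻⁷)(2520)(1510)²(1.000×10^-4) / (2π×0.249 m) = 0.4615 H.

L ≈ 0.462 H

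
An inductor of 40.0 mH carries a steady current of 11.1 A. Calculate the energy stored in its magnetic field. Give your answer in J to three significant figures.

Stored magnetic energy: U = ½LI².
U = ½(4.000×10^-2 H)(11.1 A)² = 2.464 J.

U ≈ 2.46 J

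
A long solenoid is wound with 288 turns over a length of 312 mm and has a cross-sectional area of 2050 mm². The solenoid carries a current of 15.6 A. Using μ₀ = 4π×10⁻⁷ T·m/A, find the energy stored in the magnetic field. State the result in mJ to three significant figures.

A = 2050 mm² = 2.050×10^-3 m².
L = μ₀N²A/ℓ = (4π×10⁻⁷)(288)²(2.050×10^-3)/(0.312) = 6.848×10^-4 H.
U = ½LI² = ½(6.848×10^-4)(15.6)² = 8.333×10^-2 J.

U ≈ 83.3 mJ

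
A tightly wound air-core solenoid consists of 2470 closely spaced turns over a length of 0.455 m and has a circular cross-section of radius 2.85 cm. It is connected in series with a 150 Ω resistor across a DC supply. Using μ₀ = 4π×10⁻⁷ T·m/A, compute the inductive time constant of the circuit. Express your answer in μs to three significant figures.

τ ≈ 287 μs

A = πr² = π(2.850×10^-2 m)² = 2.552×10^-3 m².
L = μ₀N²A/ℓ = (4π×10⁻⁷)(2470)²(2.552×10^-3)/(0.455) = 4.300×10^-2 H.
τ = L/R = (4.300×10^-2)/(150) = 2.866×10^-4 s.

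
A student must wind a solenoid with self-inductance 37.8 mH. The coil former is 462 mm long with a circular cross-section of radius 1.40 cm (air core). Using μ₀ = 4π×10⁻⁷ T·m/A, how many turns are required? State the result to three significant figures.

N ≈ 4750 turns

A = πr² = π(1.400×10^-2 m)² = 6.158×10^-4 m².
From L = μ₀N²A/ℓ, N = √(Lℓ / (μ₀A)).
N = √[(3.780×10^-2)(0.462) / ((4π×10⁻⁷)×6.158×10^-4)] = √(2.257×10^7) ≈ 4750.7.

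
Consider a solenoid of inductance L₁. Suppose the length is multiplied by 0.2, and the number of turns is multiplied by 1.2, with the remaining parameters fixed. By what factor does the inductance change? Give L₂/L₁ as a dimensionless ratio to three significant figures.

L₂/L₁ = 7.20

For a solenoid, L ∝ μᵣN²A/ℓ.
L₂/L₁ = (0.2)^-1 × (1.2)^2 = 7.20.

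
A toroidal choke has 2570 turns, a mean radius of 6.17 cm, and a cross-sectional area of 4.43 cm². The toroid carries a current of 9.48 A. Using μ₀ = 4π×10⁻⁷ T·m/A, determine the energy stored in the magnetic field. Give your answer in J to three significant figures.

L = μ₀N²A/(2πR) = (4π×10⁻⁷)(2570)²(4.430×10^-4)/(2π×6.170×10^-2) = 9.4845×10^-3 H.
U = ½LI² = ½(9.4845×10^-3)(9.48)² = 0.4262 J.

U ≈ 0.426 J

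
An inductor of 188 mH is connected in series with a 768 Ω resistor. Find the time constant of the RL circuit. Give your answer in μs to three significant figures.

τ = L/R = (0.188 H)/(768 Ω) = 2.448×10^-4 s.

τ ≈ 245 μs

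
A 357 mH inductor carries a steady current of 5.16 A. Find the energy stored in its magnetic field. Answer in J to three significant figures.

Stored magnetic energy: U = ½LI².
U = ½(0.357 H)(5.16 A)² = 4.753 J.

U ≈ 4.75 J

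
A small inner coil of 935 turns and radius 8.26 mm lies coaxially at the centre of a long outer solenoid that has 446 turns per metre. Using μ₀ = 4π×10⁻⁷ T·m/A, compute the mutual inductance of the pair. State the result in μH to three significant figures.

The outer solenoid produces a uniform field B₁ = μ₀n₁I₁ across the inner coil,
so the flux linkage is N₂Φ = N₂B₁A₂ = μ₀n₁N₂A₂·I₁, giving M = μ₀n₁N₂A₂.
A₂ = πr² = π(8.260×10^-3 m)² = 2.143×10^-4 m².
M = (4π×10⁻⁷)(446)(935)(2.143×10^-4) = 1.123×10^-4 H.

M ≈ 112 μH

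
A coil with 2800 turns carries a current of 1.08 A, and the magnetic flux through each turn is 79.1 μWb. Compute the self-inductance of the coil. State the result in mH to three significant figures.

L ≈ 205 mH

Self-inductance is defined by L = NΦ_B/I (flux linkage over current).
L = (2800)(7.910×10^-5 Wb)/(1.08 A) = 0.2051 H.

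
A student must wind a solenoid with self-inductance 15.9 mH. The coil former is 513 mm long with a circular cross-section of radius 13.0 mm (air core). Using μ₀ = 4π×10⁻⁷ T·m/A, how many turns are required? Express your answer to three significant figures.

A = πr² = π(1.300×10^-2 m)² = 5.309×10^-4 m².
From L = μ₀N²A/ℓ, N = √(Lℓ / (μ₀A)).
N = √[(1.590×10^-2)(0.513) / ((4π×10⁻⁷)×5.309×10^-4)] = √(1.223×10^7) ≈ 3496.5.

N ≈ 3500 turns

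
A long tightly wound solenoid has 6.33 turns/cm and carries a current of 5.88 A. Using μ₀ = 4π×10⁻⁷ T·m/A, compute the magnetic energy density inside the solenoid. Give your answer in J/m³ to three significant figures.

u ≈ 8.70 J/m³

B = μ₀nI = (4π×10⁻⁷)(633)(5.88) = 4.677×10^-3 T.
u = B²/(2μ₀) = (4.677×10^-3)²/(2×4π×10⁻⁷) = 8.704 J/m³.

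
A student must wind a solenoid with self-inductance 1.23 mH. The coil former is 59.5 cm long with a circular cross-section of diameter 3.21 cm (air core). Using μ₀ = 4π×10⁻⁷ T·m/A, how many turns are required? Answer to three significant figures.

N ≈ 848 turns

A = π(d/2)² = π(1.605×10^-2 m)² = 8.093×10^-4 m².
From L = μ₀N²A/ℓ, N = √(Lℓ / (μ₀A)).
N = √[(1.230×10^-3)(0.595) / ((4π×10⁻⁷)×8.093×10^-4)] = √(7.196×10^5) ≈ 848.3.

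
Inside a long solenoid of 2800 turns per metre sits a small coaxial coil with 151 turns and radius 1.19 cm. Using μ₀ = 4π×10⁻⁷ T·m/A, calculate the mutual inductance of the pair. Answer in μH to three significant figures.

The outer solenoid produces a uniform field B₁ = μ₀n₁I₁ across the inner coil,
so the flux linkage is N₂Φ = N₂B₁A₂ = μ₀n₁N₂A₂·I₁, giving M = μ₀n₁N₂A₂.
A₂ = πr² = π(1.190×10^-2 m)² = 4.449×10^-4 m².
M = (4π×10⁻⁷)(2800)(151)(4.449×10^-4) = 2.364×10^-4 H.

M ≈ 236 μH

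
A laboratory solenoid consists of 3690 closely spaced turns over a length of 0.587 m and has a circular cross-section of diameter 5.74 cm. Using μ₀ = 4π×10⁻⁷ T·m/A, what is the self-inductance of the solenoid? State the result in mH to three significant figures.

L ≈ 75.4 mH

A = π(d/2)² = π(2.870×10^-2 m)² = 2.588×10^-3 m².
For a long solenoid, L = μ₀N²A/ℓ.
L = (4π×10⁻⁷)(3690)²(2.588×10^-3)/(0.587 m) = 7.543×10^-2 H.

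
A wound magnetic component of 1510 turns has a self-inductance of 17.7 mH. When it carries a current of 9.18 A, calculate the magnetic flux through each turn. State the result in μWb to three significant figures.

From L = NΦ_B/I, the flux per turn is Φ_B = LI/N.
Φ_B = (1.770×10^-2 H)(9.18 A)/1510 = 1.076×10^-4 Wb.

Φ_B ≈ 108 μWb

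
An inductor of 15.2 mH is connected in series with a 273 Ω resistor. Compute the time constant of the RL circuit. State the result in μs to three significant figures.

τ = L/R = (1.520×10^-2 H)/(273 Ω) = 5.568×10^-5 s.

τ ≈ 55.7 μs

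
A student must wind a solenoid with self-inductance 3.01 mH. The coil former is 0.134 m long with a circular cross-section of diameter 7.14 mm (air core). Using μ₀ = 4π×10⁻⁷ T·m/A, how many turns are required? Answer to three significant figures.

N ≈ 2830 turns

A = π(d/2)² = π(3.570×10^-3 m)² = 4.004×10^-5 m².
From L = μ₀N²A/ℓ, N = √(Lℓ / (μ₀A)).
N = √[(3.010×10^-3)(0.134) / ((4π×10⁻⁷)×4.004×10^-5)] = √(8.016×10^6) ≈ 2831.3.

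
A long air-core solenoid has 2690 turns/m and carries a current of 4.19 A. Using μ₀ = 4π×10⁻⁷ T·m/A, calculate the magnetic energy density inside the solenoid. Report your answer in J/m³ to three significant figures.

u ≈ 79.8 J/m³

B = μ₀nI = (4π×10⁻⁷)(2.690×10^3)(4.19) = 1.416×10^-2 T.
u = B²/(2μ₀) = (1.416×10^-2)²/(2×4π×10⁻⁷) = 79.82 J/m³.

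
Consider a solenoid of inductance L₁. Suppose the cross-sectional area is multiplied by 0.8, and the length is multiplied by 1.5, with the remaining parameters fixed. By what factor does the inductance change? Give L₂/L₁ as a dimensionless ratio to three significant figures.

For a solenoid, L ∝ μᵣN²A/ℓ.
L₂/L₁ = (0.8) × (1.5)^-1 = 0.533.

L₂/L₁ = 0.533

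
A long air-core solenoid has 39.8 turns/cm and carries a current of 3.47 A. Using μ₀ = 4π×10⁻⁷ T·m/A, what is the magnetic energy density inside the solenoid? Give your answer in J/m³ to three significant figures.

u ≈ 120 J/m³

B = μ₀nI = (4π×10⁻⁷)(3.980×10^3)(3.47) = 1.735×10^-2 T.
u = B²/(2μ₀) = (1.735×10^-2)²/(2×4π×10⁻⁷) = 119.8 J/m³.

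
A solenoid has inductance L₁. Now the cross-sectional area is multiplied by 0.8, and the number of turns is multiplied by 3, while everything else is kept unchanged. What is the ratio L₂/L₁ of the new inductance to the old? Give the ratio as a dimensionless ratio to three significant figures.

For a solenoid, L ∝ μᵣN²A/ℓ.
L₂/L₁ = (0.8) × (3)^2 = 7.20.

L₂/L₁ = 7.20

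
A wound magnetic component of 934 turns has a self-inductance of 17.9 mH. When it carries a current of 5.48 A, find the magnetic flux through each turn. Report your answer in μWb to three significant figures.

From L = NΦ_B/I, the flux per turn is Φ_B = LI/N.
Φ_B = (1.790×10^-2 H)(5.48 A)/934 = 1.050×10^-4 Wb.

Φ_B ≈ 105 μWb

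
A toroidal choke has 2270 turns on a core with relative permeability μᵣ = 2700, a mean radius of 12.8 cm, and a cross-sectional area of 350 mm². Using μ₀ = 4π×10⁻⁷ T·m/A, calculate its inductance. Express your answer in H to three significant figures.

For a thin toroid, L = μ₀μᵣN²A/(2πR).
L = (4π×10⁻⁷)(2700)(2270)²(3.500×10^-4) / (2π×0.128 m) = 7.609 H.

L ≈ 7.61 H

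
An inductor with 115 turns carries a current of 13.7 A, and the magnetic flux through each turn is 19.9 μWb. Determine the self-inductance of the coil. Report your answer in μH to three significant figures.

L ≈ 167 μH

Self-inductance is defined by L = NΦ_B/I (flux linkage over current).
L = (115)(1.990×10^-5 Wb)/(13.7 A) = 1.670×10^-4 H.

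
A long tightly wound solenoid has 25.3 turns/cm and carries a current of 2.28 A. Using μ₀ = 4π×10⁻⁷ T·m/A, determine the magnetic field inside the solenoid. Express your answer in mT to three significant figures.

B ≈ 7.25 mT

Inside a long solenoid, B = μ₀nI.
B = (4π×10⁻⁷)(2.530×10^3 m⁻¹)(2.28 A) = 7.249×10^-3 T.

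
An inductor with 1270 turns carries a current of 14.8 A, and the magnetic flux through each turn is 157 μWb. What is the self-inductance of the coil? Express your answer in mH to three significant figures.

L ≈ 13.5 mH

Self-inductance is defined by L = NΦ_B/I (flux linkage over current).
L = (1270)(1.570×10^-4 Wb)/(14.8 A) = 1.347×10^-2 H.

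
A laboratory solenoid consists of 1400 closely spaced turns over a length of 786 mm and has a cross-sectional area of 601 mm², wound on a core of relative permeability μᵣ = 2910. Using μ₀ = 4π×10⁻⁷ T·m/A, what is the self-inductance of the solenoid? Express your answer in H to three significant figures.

A = 601 mm² = 6.010×10^-4 m².
For a long solenoid, L = μ₀μᵣN²A/ℓ.
L = (4π×10⁻⁷)(2910)(1400)²(6.010×10^-4)/(0.786 m) = 5.48 H.

L ≈ 5.48 H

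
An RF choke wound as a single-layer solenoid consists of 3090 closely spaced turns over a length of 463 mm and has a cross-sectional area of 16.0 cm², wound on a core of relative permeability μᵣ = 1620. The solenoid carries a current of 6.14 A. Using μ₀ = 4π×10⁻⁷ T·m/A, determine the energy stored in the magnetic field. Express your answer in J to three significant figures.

A = 16.0 cm² = 1.600×10^-3 m².
L = μ₀μᵣN²A/ℓ = (4π×10⁻⁷)(1620)(3090)²(1.600×10^-3)/(0.463) = 67.17 H.
U = ½LI² = ½(67.17)(6.14)² = 1.266×10^3 J.

U ≈ 1270 J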